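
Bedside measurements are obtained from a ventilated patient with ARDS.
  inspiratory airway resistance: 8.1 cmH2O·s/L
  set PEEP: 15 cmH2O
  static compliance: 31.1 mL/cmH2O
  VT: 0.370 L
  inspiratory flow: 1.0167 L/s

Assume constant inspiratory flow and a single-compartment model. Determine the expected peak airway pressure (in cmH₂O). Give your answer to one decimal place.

35.1

Equation of motion (constant flow): PIP = Vt/C + R·V̇ + PEEP.
PIP = 370/31.1 + 8.1×1.0167 + 15 = 11.897 + 8.235 + 15 = 35.132 cmH2O.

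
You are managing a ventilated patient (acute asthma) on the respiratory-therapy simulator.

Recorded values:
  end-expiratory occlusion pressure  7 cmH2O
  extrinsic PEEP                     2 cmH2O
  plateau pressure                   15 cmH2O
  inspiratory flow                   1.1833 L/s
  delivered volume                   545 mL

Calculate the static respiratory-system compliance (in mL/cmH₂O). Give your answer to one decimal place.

End-expiratory occlusion gives total PEEP = 7 cmH2O (intrinsic PEEP = 7 − 2 = 5). Use total PEEP for the elastic gradient.
Cstat = Vt / (Pplat − PEEPtotal) = 545 / (15 − 7) = 545 / 8.0 = 68.125 mL/cmH2O.

68.1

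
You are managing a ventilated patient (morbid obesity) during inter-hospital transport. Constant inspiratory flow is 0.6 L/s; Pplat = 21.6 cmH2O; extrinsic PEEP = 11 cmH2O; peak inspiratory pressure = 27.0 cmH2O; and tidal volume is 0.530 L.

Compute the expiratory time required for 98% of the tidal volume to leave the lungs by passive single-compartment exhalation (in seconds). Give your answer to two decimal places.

1.76

R = (PIP − Pplat)/V̇ = (27.0 − 21.6) / 0.6 = 5.4/0.6 = 9.0 cmH2O·s/L.
C = Vt/(Pplat − PEEP) = 530.0 / (21.6 − 11) = 530.0/10.6 = 50.0 mL/cmH2O.
τ = R × C = 9.0 × 0.05 L/cmH2O = 0.45 s.
t = −τ·ln(1 − 0.98) = −0.45·ln(0.02) = 1.76 s.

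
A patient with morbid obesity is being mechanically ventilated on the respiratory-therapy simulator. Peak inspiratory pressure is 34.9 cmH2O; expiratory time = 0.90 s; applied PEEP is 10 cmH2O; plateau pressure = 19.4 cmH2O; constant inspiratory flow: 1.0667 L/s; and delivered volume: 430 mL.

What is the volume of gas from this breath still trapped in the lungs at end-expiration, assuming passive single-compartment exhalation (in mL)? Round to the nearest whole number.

111

R = (PIP − Pplat)/V̇ = (34.9 − 19.4) / 1.0667 = 15.5/1.0667 = 14.531 cmH2O·s/L.
C = Vt/(Pplat − PEEP) = 430.0 / (19.4 − 10) = 430.0/9.4 = 45.745 mL/cmH2O.
τ = R × C = 14.531 × 0.04575 L/cmH2O = 0.6648 s.
Fraction remaining = e^(−Te/τ) = e^(−0.90/0.6648) = 0.2583.
Trapped volume = 430.0 × 0.2583 = 111.07 mL.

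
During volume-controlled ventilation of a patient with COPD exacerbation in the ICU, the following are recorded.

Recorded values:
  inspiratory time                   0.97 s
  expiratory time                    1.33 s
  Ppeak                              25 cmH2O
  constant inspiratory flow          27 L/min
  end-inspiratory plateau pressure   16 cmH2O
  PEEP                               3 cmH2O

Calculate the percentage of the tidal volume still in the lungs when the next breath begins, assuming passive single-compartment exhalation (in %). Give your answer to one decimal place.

13.8

Flow: 27 L/min ÷ 60 = 0.45 L/s.
Vt = flow × Ti = 0.45 L/s × 0.97 s × 1000 mL/L = 436.5 mL.
R = (PIP − Pplat)/V̇ = (25 − 16) / 0.45 = 9.0/0.45 = 20.0 cmH2O·s/L.
C = Vt/(Pplat − PEEP) = 436.5 / (16 − 3) = 436.5/13.0 = 33.577 mL/cmH2O.
τ = R × C = 20.0 × 0.03358 L/cmH2O = 0.6716 s.
Fraction remaining at end-expiration = e^(−Te/τ) = e^(−1.33/0.6716) = 0.138 → 13.8%.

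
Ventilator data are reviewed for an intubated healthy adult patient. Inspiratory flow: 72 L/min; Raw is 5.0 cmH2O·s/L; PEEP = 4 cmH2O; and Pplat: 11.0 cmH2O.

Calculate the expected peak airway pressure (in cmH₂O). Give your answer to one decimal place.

Flow: 72 L/min ÷ 60 = 1.2 L/s.
PIP = Pplat + Raw × flow = 11.0 + 5.0 × 1.2 = 11.0 + 6.0 = 17.0 cmH2O.

17.0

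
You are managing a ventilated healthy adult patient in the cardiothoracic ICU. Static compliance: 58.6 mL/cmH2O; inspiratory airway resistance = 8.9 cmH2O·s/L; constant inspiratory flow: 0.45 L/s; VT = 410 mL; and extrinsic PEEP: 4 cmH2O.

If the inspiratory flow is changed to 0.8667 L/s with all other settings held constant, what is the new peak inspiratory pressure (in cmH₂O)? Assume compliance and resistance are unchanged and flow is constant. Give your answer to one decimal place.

PIP = Vt/C + R·V̇ + PEEP (constant-flow equation of motion).
Only the resistive term changes: ΔPIP = R × ΔV̇ = 8.9 × (0.8667 − 0.45) = 8.9 × 0.4167 = 3.709 cmH2O.
Original PIP = 410/58.6 + 8.9×0.45 + 4 = 15.002 cmH2O; new PIP = 15.002 + (3.709) = 18.711 cmH2O.

18.7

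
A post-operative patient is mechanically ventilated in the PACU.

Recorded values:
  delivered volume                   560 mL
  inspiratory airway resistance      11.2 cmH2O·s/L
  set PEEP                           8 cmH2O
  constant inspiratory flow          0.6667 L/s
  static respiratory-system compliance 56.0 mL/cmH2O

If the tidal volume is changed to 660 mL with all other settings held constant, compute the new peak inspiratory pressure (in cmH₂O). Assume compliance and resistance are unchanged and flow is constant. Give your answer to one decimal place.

27.3

PIP = Vt/C + R·V̇ + PEEP (constant-flow equation of motion).
Only the elastic term changes: ΔPIP = ΔVt / C = (660 − 560) / 56.0 = 1.786 cmH2O.
Original PIP = 560/56.0 + 11.2×0.6667 + 8 = 25.467 cmH2O; new PIP = 25.467 + (1.786) = 27.253 cmH2O.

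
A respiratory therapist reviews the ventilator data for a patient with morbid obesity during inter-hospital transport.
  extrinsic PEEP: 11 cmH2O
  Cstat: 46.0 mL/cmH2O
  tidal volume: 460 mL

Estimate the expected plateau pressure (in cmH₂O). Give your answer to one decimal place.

21.0

Pplat = PEEP + Vt / Cstat = 11 + 460 / 46.0 = 11 + 10.0 = 21.0 cmH2O.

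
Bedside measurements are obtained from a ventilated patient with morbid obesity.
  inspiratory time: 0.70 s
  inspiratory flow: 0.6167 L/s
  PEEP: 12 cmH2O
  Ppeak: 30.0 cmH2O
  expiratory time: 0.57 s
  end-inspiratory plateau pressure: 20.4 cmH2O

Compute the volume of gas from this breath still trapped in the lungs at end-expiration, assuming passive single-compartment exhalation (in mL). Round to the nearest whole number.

Vt = flow × Ti = 0.6167 L/s × 0.70 s × 1000 mL/L = 431.69 mL.
R = (PIP − Pplat)/V̇ = (30.0 − 20.4) / 0.6167 = 9.6/0.6167 = 15.567 cmH2O·s/L.
C = Vt/(Pplat − PEEP) = 431.69 / (20.4 − 12) = 431.69/8.4 = 51.392 mL/cmH2O.
τ = R × C = 15.567 × 0.05139 L/cmH2O = 0.8 s.
Fraction remaining = e^(−Te/τ) = e^(−0.57/0.8) = 0.4904.
Trapped volume = 431.69 × 0.4904 = 211.7 mL.

212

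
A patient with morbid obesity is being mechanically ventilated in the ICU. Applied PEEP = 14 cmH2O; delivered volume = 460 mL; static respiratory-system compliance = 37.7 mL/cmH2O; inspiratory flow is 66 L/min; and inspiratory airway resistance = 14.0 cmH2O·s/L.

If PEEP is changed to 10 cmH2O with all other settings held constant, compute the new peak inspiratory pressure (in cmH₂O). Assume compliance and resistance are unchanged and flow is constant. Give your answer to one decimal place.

37.6

Flow: 66 L/min ÷ 60 = 1.1 L/s.
PIP = Vt/C + R·V̇ + PEEP (constant-flow equation of motion).
Only the baseline term changes: ΔPIP = ΔPEEP = 10 − 14 = -4.0 cmH2O.
Original PIP = 460/37.7 + 14.0×1.1 + 14 = 41.602 cmH2O; new PIP = 41.602 + (-4.0) = 37.602 cmH2O.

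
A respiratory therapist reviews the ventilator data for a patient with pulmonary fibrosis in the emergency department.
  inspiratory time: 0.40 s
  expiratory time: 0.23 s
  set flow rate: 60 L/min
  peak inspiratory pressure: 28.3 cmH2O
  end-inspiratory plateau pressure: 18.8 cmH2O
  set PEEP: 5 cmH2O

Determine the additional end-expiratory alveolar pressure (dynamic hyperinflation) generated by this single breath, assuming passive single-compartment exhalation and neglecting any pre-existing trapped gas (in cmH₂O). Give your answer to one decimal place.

Flow: 60 L/min ÷ 60 = 1 L/s.
Vt = flow × Ti = 1 L/s × 0.40 s × 1000 mL/L = 400.0 mL.
R = (PIP − Pplat)/V̇ = (28.3 − 18.8) / 1 = 9.5/1 = 9.5 cmH2O·s/L.
C = Vt/(Pplat − PEEP) = 400.0 / (18.8 − 5) = 400.0/13.8 = 28.986 mL/cmH2O.
τ = R × C = 9.5 × 0.02899 L/cmH2O = 0.2754 s.
Fraction remaining = e^(−Te/τ) = e^(−0.23/0.2754) = 0.4338; trapped volume = 400.0 × 0.4338 = 173.52 mL.
Additional alveolar pressure from trapping ≈ V_trapped / C = 173.52 / 28.986 = 5.986 cmH2O.

6.0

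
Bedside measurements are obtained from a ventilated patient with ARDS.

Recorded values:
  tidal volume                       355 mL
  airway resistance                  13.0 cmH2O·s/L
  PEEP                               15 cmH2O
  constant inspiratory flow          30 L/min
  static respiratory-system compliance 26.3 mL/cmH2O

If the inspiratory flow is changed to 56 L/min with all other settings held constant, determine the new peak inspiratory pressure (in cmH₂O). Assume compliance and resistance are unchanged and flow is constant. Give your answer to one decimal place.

Flow: 30 L/min ÷ 60 = 0.5 L/s.
New flow: 56 L/min ÷ 60 = 0.9333 L/s.
PIP = Vt/C + R·V̇ + PEEP (constant-flow equation of motion).
Only the resistive term changes: ΔPIP = R × ΔV̇ = 13.0 × (0.9333 − 0.5) = 13.0 × 0.4333 = 5.633 cmH2O.
Original PIP = 355/26.3 + 13.0×0.5 + 15 = 34.998 cmH2O; new PIP = 34.998 + (5.633) = 40.631 cmH2O.

40.6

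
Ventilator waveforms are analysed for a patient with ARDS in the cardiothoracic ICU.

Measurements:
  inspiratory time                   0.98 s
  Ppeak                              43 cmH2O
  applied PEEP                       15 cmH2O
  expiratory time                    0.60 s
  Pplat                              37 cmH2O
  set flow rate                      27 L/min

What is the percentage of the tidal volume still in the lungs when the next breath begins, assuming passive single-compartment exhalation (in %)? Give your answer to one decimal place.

Flow: 27 L/min ÷ 60 = 0.45 L/s.
Vt = flow × Ti = 0.45 L/s × 0.98 s × 1000 mL/L = 441.0 mL.
R = (PIP − Pplat)/V̇ = (43 − 37) / 0.45 = 6.0/0.45 = 13.333 cmH2O·s/L.
C = Vt/(Pplat − PEEP) = 441.0 / (37 − 15) = 441.0/22.0 = 20.045 mL/cmH2O.
τ = R × C = 13.333 × 0.02005 L/cmH2O = 0.2673 s.
Fraction remaining at end-expiration = e^(−Te/τ) = e^(−0.60/0.2673) = 0.106 → 10.6%.

10.6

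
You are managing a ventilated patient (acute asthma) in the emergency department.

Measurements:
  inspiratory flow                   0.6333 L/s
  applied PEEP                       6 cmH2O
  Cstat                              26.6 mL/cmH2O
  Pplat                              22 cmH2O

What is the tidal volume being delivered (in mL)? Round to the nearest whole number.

426

Vt = Cstat × (Pplat − PEEP) = 26.6 × (22 − 6) = 26.6 × 16.0 = 425.6 mL.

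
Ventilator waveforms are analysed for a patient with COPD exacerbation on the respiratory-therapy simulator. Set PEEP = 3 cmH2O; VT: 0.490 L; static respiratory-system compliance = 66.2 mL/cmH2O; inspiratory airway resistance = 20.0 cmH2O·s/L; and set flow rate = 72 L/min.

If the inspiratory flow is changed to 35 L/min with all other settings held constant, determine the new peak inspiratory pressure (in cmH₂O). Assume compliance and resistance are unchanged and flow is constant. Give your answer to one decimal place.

22.1

Flow: 72 L/min ÷ 60 = 1.2 L/s.
New flow: 35 L/min ÷ 60 = 0.5833 L/s.
PIP = Vt/C + R·V̇ + PEEP (constant-flow equation of motion).
Only the resistive term changes: ΔPIP = R × ΔV̇ = 20.0 × (0.5833 − 1.2) = 20.0 × -0.6167 = -12.334 cmH2O.
Original PIP = 490/66.2 + 20.0×1.2 + 3 = 34.402 cmH2O; new PIP = 34.402 + (-12.334) = 22.068 cmH2O.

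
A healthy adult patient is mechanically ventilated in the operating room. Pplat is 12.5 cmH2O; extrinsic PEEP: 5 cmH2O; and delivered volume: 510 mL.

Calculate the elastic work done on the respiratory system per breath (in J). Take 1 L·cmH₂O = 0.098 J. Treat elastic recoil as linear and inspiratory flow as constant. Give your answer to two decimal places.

0.19

Elastic work ≈ ½ × (Pplat − PEEP) × Vt = 0.5 × (12.5 − 5) × 0.510 L = 0.5 × 7.5 × 0.510 = 1.913 L·cmH2O.
× 0.098 J/(L·cmH2O) → 0.1875 J.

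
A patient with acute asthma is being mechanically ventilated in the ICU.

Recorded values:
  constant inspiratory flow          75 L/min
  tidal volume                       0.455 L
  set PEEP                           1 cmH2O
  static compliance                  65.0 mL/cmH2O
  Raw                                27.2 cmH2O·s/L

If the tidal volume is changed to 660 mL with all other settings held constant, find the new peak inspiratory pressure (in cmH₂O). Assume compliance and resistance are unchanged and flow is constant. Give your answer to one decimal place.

45.2

Flow: 75 L/min ÷ 60 = 1.25 L/s.
PIP = Vt/C + R·V̇ + PEEP (constant-flow equation of motion).
Only the elastic term changes: ΔPIP = ΔVt / C = (660 − 455) / 65.0 = 3.154 cmH2O.
Original PIP = 455/65.0 + 27.2×1.25 + 1 = 42.0 cmH2O; new PIP = 42.0 + (3.154) = 45.154 cmH2O.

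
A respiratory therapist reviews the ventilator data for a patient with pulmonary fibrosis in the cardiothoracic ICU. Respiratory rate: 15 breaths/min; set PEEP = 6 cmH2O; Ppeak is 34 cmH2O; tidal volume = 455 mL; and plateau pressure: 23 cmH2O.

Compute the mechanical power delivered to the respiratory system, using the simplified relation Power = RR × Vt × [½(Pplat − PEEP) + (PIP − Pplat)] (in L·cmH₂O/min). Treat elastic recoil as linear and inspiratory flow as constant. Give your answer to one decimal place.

Per-breath work = Vt × [½(Pplat−PEEP) + (PIP−Pplat)] = 0.455 × [0.5×17.0 + 11.0] = 0.455 × 19.5 = 8.873 L·cmH2O.
Power = 15 × 8.873 = 133.1 L·cmH2O/min.

133.1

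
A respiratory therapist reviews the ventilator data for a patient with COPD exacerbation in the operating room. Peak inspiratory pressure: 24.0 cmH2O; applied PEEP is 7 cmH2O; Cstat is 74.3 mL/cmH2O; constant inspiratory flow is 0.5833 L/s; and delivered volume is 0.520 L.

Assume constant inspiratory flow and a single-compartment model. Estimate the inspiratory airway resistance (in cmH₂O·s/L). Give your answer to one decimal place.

Equation of motion (constant flow): PIP = Vt/C + R·V̇ + PEEP.
R·V̇ = PIP − Vt/C − PEEP = 24.0 − 520/74.3 − 7 = 24.0 − 6.999 − 7 = 10.001 cmH2O.
R = 10.001 / 0.5833 = 17.146 cmH2O·s/L.

17.1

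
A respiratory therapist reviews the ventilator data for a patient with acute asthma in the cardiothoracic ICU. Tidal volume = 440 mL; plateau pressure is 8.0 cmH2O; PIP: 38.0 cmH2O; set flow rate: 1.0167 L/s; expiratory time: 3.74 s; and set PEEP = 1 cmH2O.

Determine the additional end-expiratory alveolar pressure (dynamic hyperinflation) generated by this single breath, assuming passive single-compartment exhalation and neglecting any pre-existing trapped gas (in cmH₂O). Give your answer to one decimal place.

0.9

R = (PIP − Pplat)/V̇ = (38.0 − 8.0) / 1.0167 = 30.0/1.0167 = 29.507 cmH2O·s/L.
C = Vt/(Pplat − PEEP) = 440.0 / (8.0 − 1) = 440.0/7.0 = 62.857 mL/cmH2O.
τ = R × C = 29.507 × 0.06286 L/cmH2O = 1.855 s.
Fraction remaining = e^(−Te/τ) = e^(−3.74/1.855) = 0.1332; trapped volume = 440.0 × 0.1332 = 58.608 mL.
Additional alveolar pressure from trapping ≈ V_trapped / C = 58.608 / 62.857 = 0.9324 cmH2O.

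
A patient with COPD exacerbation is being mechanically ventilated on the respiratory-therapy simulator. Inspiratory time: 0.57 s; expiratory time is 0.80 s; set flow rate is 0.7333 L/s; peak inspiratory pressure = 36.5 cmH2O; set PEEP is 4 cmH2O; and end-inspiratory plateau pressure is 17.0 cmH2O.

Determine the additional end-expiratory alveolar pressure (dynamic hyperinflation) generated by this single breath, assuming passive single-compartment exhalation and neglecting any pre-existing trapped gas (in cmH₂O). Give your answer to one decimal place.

Vt = flow × Ti = 0.7333 L/s × 0.57 s × 1000 mL/L = 417.98 mL.
R = (PIP − Pplat)/V̇ = (36.5 − 17.0) / 0.7333 = 19.5/0.7333 = 26.592 cmH2O·s/L.
C = Vt/(Pplat − PEEP) = 417.98 / (17.0 − 4) = 417.98/13.0 = 32.152 mL/cmH2O.
τ = R × C = 26.592 × 0.03215 L/cmH2O = 0.8549 s.
Fraction remaining = e^(−Te/τ) = e^(−0.80/0.8549) = 0.3923; trapped volume = 417.98 × 0.3923 = 163.97 mL.
Additional alveolar pressure from trapping ≈ V_trapped / C = 163.97 / 32.152 = 5.1 cmH2O.

5.1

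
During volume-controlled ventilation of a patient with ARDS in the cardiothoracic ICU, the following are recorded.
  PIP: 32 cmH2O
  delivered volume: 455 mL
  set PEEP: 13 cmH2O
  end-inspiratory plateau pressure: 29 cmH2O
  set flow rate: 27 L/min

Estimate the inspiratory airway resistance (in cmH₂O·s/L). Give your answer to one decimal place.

Flow: 27 L/min ÷ 60 = 0.45 L/s.
Raw = (PIP − Pplat) / flow = (32 − 29) / 0.45 = 3.0 / 0.45 = 6.667 cmH2O·s/L.

6.7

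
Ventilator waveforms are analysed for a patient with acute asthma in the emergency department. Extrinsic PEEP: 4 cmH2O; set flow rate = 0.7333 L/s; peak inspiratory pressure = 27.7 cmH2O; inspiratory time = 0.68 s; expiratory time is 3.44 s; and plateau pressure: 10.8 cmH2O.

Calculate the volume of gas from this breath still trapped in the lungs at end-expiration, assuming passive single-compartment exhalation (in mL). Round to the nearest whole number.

Vt = flow × Ti = 0.7333 L/s × 0.68 s × 1000 mL/L = 498.64 mL.
R = (PIP − Pplat)/V̇ = (27.7 − 10.8) / 0.7333 = 16.9/0.7333 = 23.047 cmH2O·s/L.
C = Vt/(Pplat − PEEP) = 498.64 / (10.8 − 4) = 498.64/6.8 = 73.329 mL/cmH2O.
τ = R × C = 23.047 × 0.07333 L/cmH2O = 1.69 s.
Fraction remaining = e^(−Te/τ) = e^(−3.44/1.69) = 0.1306.
Trapped volume = 498.64 × 0.1306 = 65.122 mL.

65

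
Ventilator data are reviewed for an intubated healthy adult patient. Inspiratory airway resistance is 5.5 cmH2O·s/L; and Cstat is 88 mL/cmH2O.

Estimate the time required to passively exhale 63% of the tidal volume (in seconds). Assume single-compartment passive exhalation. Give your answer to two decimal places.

0.48

τ = R × C = 5.5 × 88 mL/cmH2O = 5.5 × 0.088 L/cmH2O = 0.484 s.
Exhaled fraction f = 1 − e^(−t/τ) → t = −τ·ln(1 − f) = −0.484·ln(0.37) = 0.4812 s.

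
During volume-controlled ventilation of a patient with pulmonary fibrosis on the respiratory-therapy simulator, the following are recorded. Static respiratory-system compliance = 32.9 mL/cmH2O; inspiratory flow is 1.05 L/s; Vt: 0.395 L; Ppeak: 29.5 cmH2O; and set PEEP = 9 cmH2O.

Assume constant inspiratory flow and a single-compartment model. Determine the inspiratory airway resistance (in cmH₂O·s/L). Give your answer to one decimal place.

8.1

Equation of motion (constant flow): PIP = Vt/C + R·V̇ + PEEP.
R·V̇ = PIP − Vt/C − PEEP = 29.5 − 395/32.9 − 9 = 29.5 − 12.006 − 9 = 8.494 cmH2O.
R = 8.494 / 1.05 = 8.09 cmH2O·s/L.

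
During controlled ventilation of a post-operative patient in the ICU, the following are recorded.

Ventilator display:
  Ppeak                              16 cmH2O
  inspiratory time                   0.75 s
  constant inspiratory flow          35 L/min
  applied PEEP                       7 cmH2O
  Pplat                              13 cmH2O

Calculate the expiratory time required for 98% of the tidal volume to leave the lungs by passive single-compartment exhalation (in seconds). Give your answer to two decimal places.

1.47

Flow: 35 L/min ÷ 60 = 0.5833 L/s.
Vt = flow × Ti = 0.5833 L/s × 0.75 s × 1000 mL/L = 437.48 mL.
R = (PIP − Pplat)/V̇ = (16 − 13) / 0.5833 = 3.0/0.5833 = 5.143 cmH2O·s/L.
C = Vt/(Pplat − PEEP) = 437.48 / (13 − 7) = 437.48/6.0 = 72.913 mL/cmH2O.
τ = R × C = 5.143 × 0.07291 L/cmH2O = 0.375 s.
t = −τ·ln(1 − 0.98) = −0.375·ln(0.02) = 1.467 s.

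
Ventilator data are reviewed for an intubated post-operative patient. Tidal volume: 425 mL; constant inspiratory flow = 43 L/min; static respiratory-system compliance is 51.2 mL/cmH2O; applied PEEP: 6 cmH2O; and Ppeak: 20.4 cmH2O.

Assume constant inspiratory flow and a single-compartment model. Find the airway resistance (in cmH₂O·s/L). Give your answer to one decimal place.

Flow: 43 L/min ÷ 60 = 0.7167 L/s.
Equation of motion (constant flow): PIP = Vt/C + R·V̇ + PEEP.
R·V̇ = PIP − Vt/C − PEEP = 20.4 − 425/51.2 − 6 = 20.4 − 8.301 − 6 = 6.099 cmH2O.
R = 6.099 / 0.7167 = 8.51 cmH2O·s/L.

8.5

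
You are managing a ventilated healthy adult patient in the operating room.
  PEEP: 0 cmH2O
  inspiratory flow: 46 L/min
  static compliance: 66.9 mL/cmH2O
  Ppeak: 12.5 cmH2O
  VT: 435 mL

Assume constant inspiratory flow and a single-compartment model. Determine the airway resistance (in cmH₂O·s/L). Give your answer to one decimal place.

7.8

Flow: 46 L/min ÷ 60 = 0.7667 L/s.
Equation of motion (constant flow): PIP = Vt/C + R·V̇ + PEEP.
R·V̇ = PIP − Vt/C − PEEP = 12.5 − 435/66.9 − 0 = 12.5 − 6.502 − 0 = 5.998 cmH2O.
R = 5.998 / 0.7667 = 7.823 cmH2O·s/L.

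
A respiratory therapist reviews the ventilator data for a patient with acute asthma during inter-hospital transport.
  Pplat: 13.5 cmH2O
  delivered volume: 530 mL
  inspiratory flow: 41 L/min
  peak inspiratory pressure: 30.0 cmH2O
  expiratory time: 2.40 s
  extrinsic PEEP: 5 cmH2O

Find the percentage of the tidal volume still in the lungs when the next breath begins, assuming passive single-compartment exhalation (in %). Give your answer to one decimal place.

Flow: 41 L/min ÷ 60 = 0.6833 L/s.
R = (PIP − Pplat)/V̇ = (30.0 − 13.5) / 0.6833 = 16.5/0.6833 = 24.148 cmH2O·s/L.
C = Vt/(Pplat − PEEP) = 530.0 / (13.5 − 5) = 530.0/8.5 = 62.353 mL/cmH2O.
τ = R × C = 24.148 × 0.06235 L/cmH2O = 1.506 s.
Fraction remaining at end-expiration = e^(−Te/τ) = e^(−2.40/1.506) = 0.2032 → 20.32%.

20.3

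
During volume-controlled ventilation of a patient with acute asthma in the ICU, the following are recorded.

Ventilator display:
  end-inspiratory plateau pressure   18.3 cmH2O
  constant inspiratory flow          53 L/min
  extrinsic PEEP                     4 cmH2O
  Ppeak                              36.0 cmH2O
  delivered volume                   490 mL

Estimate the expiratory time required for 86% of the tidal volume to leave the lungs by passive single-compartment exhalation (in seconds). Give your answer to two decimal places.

1.35

Flow: 53 L/min ÷ 60 = 0.8833 L/s.
R = (PIP − Pplat)/V̇ = (36.0 − 18.3) / 0.8833 = 17.7/0.8833 = 20.038 cmH2O·s/L.
C = Vt/(Pplat − PEEP) = 490.0 / (18.3 − 4) = 490.0/14.3 = 34.266 mL/cmH2O.
τ = R × C = 20.038 × 0.03427 L/cmH2O = 0.6867 s.
t = −τ·ln(1 − 0.86) = −0.6867·ln(0.14) = 1.35 s.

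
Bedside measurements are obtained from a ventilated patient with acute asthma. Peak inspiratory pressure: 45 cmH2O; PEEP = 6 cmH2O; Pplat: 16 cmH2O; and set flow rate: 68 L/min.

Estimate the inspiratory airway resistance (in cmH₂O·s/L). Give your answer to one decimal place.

25.6

Flow: 68 L/min ÷ 60 = 1.1333 L/s.
Raw = (PIP − Pplat) / flow = (45 − 16) / 1.1333 = 29.0 / 1.1333 = 25.589 cmH2O·s/L.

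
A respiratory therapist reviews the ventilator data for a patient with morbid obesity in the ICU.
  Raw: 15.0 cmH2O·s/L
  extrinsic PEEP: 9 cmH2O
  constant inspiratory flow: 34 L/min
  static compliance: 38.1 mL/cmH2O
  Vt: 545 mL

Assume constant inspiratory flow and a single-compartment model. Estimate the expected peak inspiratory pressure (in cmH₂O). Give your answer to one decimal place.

Flow: 34 L/min ÷ 60 = 0.5667 L/s.
Equation of motion (constant flow): PIP = Vt/C + R·V̇ + PEEP.
PIP = 545/38.1 + 15.0×0.5667 + 9 = 14.304 + 8.501 + 9 = 31.805 cmH2O.

31.8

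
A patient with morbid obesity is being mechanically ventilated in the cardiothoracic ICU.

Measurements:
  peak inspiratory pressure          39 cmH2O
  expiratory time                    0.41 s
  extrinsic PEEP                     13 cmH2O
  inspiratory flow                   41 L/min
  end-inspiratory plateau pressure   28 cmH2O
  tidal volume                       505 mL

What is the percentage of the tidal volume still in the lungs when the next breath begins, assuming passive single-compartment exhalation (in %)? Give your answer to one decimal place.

Flow: 41 L/min ÷ 60 = 0.6833 L/s.
R = (PIP − Pplat)/V̇ = (39 − 28) / 0.6833 = 11.0/0.6833 = 16.098 cmH2O·s/L.
C = Vt/(Pplat − PEEP) = 505.0 / (28 − 13) = 505.0/15.0 = 33.667 mL/cmH2O.
τ = R × C = 16.098 × 0.03367 L/cmH2O = 0.542 s.
Fraction remaining at end-expiration = e^(−Te/τ) = e^(−0.41/0.542) = 0.4693 → 46.93%.

46.9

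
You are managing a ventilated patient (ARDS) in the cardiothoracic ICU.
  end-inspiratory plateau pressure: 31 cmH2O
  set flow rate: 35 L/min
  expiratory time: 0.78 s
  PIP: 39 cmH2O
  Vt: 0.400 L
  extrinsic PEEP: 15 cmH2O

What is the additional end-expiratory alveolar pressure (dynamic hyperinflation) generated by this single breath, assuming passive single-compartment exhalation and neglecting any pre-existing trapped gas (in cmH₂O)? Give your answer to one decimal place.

1.6

Flow: 35 L/min ÷ 60 = 0.5833 L/s.
R = (PIP − Pplat)/V̇ = (39 − 31) / 0.5833 = 8.0/0.5833 = 13.715 cmH2O·s/L.
C = Vt/(Pplat − PEEP) = 400.0 / (31 − 15) = 400.0/16.0 = 25.0 mL/cmH2O.
τ = R × C = 13.715 × 0.025 L/cmH2O = 0.3429 s.
Fraction remaining = e^(−Te/τ) = e^(−0.78/0.3429) = 0.1028; trapped volume = 400.0 × 0.1028 = 41.12 mL.
Additional alveolar pressure from trapping ≈ V_trapped / C = 41.12 / 25.0 = 1.645 cmH2O.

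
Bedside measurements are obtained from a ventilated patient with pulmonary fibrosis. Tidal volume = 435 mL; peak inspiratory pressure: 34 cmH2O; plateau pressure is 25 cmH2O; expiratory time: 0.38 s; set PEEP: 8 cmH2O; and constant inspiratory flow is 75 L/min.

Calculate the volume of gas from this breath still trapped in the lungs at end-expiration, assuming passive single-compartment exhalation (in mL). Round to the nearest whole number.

Flow: 75 L/min ÷ 60 = 1.25 L/s.
R = (PIP − Pplat)/V̇ = (34 − 25) / 1.25 = 9.0/1.25 = 7.2 cmH2O·s/L.
C = Vt/(Pplat − PEEP) = 435.0 / (25 − 8) = 435.0/17.0 = 25.588 mL/cmH2O.
τ = R × C = 7.2 × 0.02559 L/cmH2O = 0.1842 s.
Fraction remaining = e^(−Te/τ) = e^(−0.38/0.1842) = 0.1271.
Trapped volume = 435.0 × 0.1271 = 55.289 mL.

55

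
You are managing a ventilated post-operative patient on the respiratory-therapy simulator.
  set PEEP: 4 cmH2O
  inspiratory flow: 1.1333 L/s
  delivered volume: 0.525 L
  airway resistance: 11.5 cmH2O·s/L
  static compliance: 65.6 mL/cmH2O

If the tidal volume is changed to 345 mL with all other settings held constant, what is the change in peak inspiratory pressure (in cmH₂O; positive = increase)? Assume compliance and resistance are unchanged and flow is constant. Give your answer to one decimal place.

-2.7

PIP = Vt/C + R·V̇ + PEEP (constant-flow equation of motion).
Only the elastic term changes: ΔPIP = ΔVt / C = (345 − 525) / 65.6 = -2.744 cmH2O.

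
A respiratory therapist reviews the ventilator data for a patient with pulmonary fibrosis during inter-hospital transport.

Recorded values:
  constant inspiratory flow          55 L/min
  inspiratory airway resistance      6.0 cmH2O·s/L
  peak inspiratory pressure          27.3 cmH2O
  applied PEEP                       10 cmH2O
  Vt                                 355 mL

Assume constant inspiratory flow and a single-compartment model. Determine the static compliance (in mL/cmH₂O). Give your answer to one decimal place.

30.1

Flow: 55 L/min ÷ 60 = 0.9167 L/s.
Equation of motion (constant flow): PIP = Vt/C + R·V̇ + PEEP.
Vt/C = PIP − R·V̇ − PEEP = 27.3 − 6.0×0.9167 − 10 = 27.3 − 5.5 − 10 = 11.8 cmH2O.
C = Vt / 11.8 = 355 / 11.8 = 30.085 mL/cmH2O.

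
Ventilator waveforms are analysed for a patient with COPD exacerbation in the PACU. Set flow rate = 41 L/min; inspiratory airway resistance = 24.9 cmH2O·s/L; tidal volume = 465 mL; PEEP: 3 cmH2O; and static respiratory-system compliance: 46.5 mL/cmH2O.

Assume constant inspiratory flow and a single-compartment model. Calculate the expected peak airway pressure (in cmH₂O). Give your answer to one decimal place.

Flow: 41 L/min ÷ 60 = 0.6833 L/s.
Equation of motion (constant flow): PIP = Vt/C + R·V̇ + PEEP.
PIP = 465/46.5 + 24.9×0.6833 + 3 = 10.0 + 17.014 + 3 = 30.014 cmH2O.

30.0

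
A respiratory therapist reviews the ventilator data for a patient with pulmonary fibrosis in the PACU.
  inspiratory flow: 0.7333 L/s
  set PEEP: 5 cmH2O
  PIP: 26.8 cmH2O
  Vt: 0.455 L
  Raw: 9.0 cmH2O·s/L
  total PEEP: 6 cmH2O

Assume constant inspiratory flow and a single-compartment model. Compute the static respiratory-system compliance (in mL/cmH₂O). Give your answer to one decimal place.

32.0

Total PEEP = 6 cmH2O (set 5 + intrinsic 1); this is the baseline alveolar pressure.
Equation of motion (constant flow): PIP = Vt/C + R·V̇ + PEEP.
Vt/C = PIP − R·V̇ − PEEP = 26.8 − 9.0×0.7333 − 6 = 26.8 − 6.6 − 6 = 14.2 cmH2O.
C = Vt / 14.2 = 455 / 14.2 = 32.042 mL/cmH2O.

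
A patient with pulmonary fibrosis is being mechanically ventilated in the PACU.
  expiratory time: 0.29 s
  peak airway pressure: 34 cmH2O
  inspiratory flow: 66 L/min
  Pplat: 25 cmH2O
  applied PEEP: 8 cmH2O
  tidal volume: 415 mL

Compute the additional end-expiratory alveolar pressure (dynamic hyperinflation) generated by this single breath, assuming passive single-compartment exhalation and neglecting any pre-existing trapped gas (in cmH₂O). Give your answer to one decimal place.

4.0

Flow: 66 L/min ÷ 60 = 1.1 L/s.
R = (PIP − Pplat)/V̇ = (34 − 25) / 1.1 = 9.0/1.1 = 8.182 cmH2O·s/L.
C = Vt/(Pplat − PEEP) = 415.0 / (25 − 8) = 415.0/17.0 = 24.412 mL/cmH2O.
τ = R × C = 8.182 × 0.02441 L/cmH2O = 0.1997 s.
Fraction remaining = e^(−Te/τ) = e^(−0.29/0.1997) = 0.2341; trapped volume = 415.0 × 0.2341 = 97.152 mL.
Additional alveolar pressure from trapping ≈ V_trapped / C = 97.152 / 24.412 = 3.98 cmH2O.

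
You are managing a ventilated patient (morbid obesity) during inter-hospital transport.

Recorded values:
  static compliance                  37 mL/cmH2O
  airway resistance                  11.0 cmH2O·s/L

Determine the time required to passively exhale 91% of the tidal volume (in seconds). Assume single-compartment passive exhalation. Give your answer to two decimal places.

0.98

τ = R × C = 11.0 × 37 mL/cmH2O = 11.0 × 0.037 L/cmH2O = 0.407 s.
Exhaled fraction f = 1 − e^(−t/τ) → t = −τ·ln(1 − f) = −0.407·ln(0.09) = 0.98 s.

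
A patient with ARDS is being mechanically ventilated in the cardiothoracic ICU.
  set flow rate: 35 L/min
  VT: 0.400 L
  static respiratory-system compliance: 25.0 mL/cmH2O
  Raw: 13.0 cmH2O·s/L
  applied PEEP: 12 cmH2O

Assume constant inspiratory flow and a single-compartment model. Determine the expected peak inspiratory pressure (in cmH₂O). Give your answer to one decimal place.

35.6

Flow: 35 L/min ÷ 60 = 0.5833 L/s.
Equation of motion (constant flow): PIP = Vt/C + R·V̇ + PEEP.
PIP = 400/25.0 + 13.0×0.5833 + 12 = 16.0 + 7.583 + 12 = 35.583 cmH2O.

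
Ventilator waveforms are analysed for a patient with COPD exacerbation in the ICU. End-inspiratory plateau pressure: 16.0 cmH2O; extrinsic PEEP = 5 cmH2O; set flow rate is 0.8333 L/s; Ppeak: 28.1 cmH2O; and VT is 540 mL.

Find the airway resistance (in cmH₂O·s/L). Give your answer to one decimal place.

Raw = (PIP − Pplat) / flow = (28.1 − 16.0) / 0.8333 = 12.1 / 0.8333 = 14.521 cmH2O·s/L.

14.5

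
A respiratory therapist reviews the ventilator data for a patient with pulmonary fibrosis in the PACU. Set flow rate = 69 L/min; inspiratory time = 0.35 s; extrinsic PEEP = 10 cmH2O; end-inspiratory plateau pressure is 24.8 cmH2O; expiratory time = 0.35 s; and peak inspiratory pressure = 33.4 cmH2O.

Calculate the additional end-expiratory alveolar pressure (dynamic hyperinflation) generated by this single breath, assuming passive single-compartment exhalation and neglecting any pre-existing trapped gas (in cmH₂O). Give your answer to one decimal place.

2.6

Flow: 69 L/min ÷ 60 = 1.15 L/s.
Vt = flow × Ti = 1.15 L/s × 0.35 s × 1000 mL/L = 402.5 mL.
R = (PIP − Pplat)/V̇ = (33.4 − 24.8) / 1.15 = 8.6/1.15 = 7.478 cmH2O·s/L.
C = Vt/(Pplat − PEEP) = 402.5 / (24.8 − 10) = 402.5/14.8 = 27.196 mL/cmH2O.
τ = R × C = 7.478 × 0.0272 L/cmH2O = 0.2034 s.
Fraction remaining = e^(−Te/τ) = e^(−0.35/0.2034) = 0.1789; trapped volume = 402.5 × 0.1789 = 72.007 mL.
Additional alveolar pressure from trapping ≈ V_trapped / C = 72.007 / 27.196 = 2.648 cmH2O.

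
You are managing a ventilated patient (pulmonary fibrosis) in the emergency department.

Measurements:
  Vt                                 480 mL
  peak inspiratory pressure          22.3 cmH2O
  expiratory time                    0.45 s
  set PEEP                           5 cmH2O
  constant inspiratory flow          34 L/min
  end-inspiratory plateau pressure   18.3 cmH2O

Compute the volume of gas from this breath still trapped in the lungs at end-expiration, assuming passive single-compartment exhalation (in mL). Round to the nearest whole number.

82

Flow: 34 L/min ÷ 60 = 0.5667 L/s.
R = (PIP − Pplat)/V̇ = (22.3 − 18.3) / 0.5667 = 4.0/0.5667 = 7.058 cmH2O·s/L.
C = Vt/(Pplat − PEEP) = 480.0 / (18.3 − 5) = 480.0/13.3 = 36.09 mL/cmH2O.
τ = R × C = 7.058 × 0.03609 L/cmH2O = 0.2547 s.
Fraction remaining = e^(−Te/τ) = e^(−0.45/0.2547) = 0.1709.
Trapped volume = 480.0 × 0.1709 = 82.032 mL.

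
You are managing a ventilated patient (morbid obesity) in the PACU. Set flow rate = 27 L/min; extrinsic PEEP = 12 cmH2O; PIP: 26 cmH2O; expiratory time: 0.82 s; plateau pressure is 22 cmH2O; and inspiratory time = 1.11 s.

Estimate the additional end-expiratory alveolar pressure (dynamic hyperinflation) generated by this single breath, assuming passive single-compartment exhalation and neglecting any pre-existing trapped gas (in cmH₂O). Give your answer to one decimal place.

1.6

Flow: 27 L/min ÷ 60 = 0.45 L/s.
Vt = flow × Ti = 0.45 L/s × 1.11 s × 1000 mL/L = 499.5 mL.
R = (PIP − Pplat)/V̇ = (26 − 22) / 0.45 = 4.0/0.45 = 8.889 cmH2O·s/L.
C = Vt/(Pplat − PEEP) = 499.5 / (22 − 12) = 499.5/10.0 = 49.95 mL/cmH2O.
τ = R × C = 8.889 × 0.04995 L/cmH2O = 0.444 s.
Fraction remaining = e^(−Te/τ) = e^(−0.82/0.444) = 0.1577; trapped volume = 499.5 × 0.1577 = 78.771 mL.
Additional alveolar pressure from trapping ≈ V_trapped / C = 78.771 / 49.95 = 1.577 cmH2O.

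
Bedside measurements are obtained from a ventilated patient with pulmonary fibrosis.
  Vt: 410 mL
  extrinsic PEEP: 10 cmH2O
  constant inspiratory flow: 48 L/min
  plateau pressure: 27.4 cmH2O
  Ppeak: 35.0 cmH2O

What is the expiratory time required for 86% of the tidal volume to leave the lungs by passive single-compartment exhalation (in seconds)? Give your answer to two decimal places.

0.44

Flow: 48 L/min ÷ 60 = 0.8 L/s.
R = (PIP − Pplat)/V̇ = (35.0 − 27.4) / 0.8 = 7.6/0.8 = 9.5 cmH2O·s/L.
C = Vt/(Pplat − PEEP) = 410.0 / (27.4 − 10) = 410.0/17.4 = 23.563 mL/cmH2O.
τ = R × C = 9.5 × 0.02356 L/cmH2O = 0.2238 s.
t = −τ·ln(1 − 0.86) = −0.2238·ln(0.14) = 0.44 s.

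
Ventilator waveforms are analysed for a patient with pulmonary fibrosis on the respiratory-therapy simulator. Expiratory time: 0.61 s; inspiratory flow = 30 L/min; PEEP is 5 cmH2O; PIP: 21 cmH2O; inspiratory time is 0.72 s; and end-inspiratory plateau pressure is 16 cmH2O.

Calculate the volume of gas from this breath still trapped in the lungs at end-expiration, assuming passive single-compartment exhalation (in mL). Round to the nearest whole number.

56

Flow: 30 L/min ÷ 60 = 0.5 L/s.
Vt = flow × Ti = 0.5 L/s × 0.72 s × 1000 mL/L = 360.0 mL.
R = (PIP − Pplat)/V̇ = (21 − 16) / 0.5 = 5.0/0.5 = 10.0 cmH2O·s/L.
C = Vt/(Pplat − PEEP) = 360.0 / (16 − 5) = 360.0/11.0 = 32.727 mL/cmH2O.
τ = R × C = 10.0 × 0.03273 L/cmH2O = 0.3273 s.
Fraction remaining = e^(−Te/τ) = e^(−0.61/0.3273) = 0.1551.
Trapped volume = 360.0 × 0.1551 = 55.836 mL.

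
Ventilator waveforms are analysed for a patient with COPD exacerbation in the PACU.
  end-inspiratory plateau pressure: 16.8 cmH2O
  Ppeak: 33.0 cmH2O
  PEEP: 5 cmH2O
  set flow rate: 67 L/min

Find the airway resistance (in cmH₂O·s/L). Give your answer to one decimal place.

14.5

Flow: 67 L/min ÷ 60 = 1.1167 L/s.
Raw = (PIP − Pplat) / flow = (33.0 − 16.8) / 1.1167 = 16.2 / 1.1167 = 14.507 cmH2O·s/L.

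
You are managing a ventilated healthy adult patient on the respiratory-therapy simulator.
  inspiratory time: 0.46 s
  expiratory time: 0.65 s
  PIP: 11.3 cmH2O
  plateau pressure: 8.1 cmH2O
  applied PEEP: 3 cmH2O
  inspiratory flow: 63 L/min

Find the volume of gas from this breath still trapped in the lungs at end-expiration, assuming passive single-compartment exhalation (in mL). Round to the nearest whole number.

Flow: 63 L/min ÷ 60 = 1.05 L/s.
Vt = flow × Ti = 1.05 L/s × 0.46 s × 1000 mL/L = 483.0 mL.
R = (PIP − Pplat)/V̇ = (11.3 − 8.1) / 1.05 = 3.2/1.05 = 3.048 cmH2O·s/L.
C = Vt/(Pplat − PEEP) = 483.0 / (8.1 − 3) = 483.0/5.1 = 94.706 mL/cmH2O.
τ = R × C = 3.048 × 0.09471 L/cmH2O = 0.2887 s.
Fraction remaining = e^(−Te/τ) = e^(−0.65/0.2887) = 0.1052.
Trapped volume = 483.0 × 0.1052 = 50.812 mL.

51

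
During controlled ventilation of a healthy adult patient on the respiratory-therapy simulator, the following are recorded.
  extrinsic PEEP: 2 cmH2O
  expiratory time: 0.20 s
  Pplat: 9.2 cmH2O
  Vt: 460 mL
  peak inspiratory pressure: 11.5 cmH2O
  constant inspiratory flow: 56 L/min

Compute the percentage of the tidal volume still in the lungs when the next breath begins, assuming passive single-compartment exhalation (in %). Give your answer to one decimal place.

28.1

Flow: 56 L/min ÷ 60 = 0.9333 L/s.
R = (PIP − Pplat)/V̇ = (11.5 − 9.2) / 0.9333 = 2.3/0.9333 = 2.464 cmH2O·s/L.
C = Vt/(Pplat − PEEP) = 460.0 / (9.2 − 2) = 460.0/7.2 = 63.889 mL/cmH2O.
τ = R × C = 2.464 × 0.06389 L/cmH2O = 0.1574 s.
Fraction remaining at end-expiration = e^(−Te/τ) = e^(−0.20/0.1574) = 0.2806 → 28.06%.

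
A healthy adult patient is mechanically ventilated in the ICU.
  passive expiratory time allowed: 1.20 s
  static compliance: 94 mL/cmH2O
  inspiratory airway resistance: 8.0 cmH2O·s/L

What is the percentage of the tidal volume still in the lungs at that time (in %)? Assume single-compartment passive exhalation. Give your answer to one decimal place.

τ = R × C = 8.0 × 94 mL/cmH2O = 8.0 × 0.094 L/cmH2O = 0.752 s.
Passive exhalation: V(t)/V₀ = e^(−t/τ) = e^(−1.20/0.752) = 0.2028.
Fraction remaining = 0.2028 → 20.28%.

20.3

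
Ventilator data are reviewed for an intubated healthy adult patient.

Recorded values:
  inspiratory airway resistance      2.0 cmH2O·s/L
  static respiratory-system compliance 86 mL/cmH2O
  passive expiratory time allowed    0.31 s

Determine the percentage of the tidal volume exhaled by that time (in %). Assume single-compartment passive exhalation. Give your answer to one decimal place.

τ = R × C = 2.0 × 86 mL/cmH2O = 2.0 × 0.086 L/cmH2O = 0.172 s.
Passive exhalation: V(t)/V₀ = e^(−t/τ) = e^(−0.31/0.172) = 0.1649.
Fraction exhaled = 1 − 0.1649 = 0.8351 → 83.51%.

83.5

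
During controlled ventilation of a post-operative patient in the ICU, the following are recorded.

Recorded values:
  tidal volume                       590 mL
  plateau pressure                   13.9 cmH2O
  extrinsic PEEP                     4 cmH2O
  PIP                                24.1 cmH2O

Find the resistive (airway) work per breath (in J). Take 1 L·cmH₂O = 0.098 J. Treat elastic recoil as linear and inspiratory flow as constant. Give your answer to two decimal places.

With constant inspiratory flow the resistive pressure is constant at PIP − Pplat = 24.1 − 13.9 = 10.2 cmH2O, so resistive work = 10.2 × 0.590 = 6.018 L·cmH2O.
× 0.098 J/(L·cmH2O) → 0.5898 J.

0.59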